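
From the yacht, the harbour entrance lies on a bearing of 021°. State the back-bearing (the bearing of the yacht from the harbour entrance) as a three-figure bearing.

201°

Back-bearing = 021° + 180° = 201°.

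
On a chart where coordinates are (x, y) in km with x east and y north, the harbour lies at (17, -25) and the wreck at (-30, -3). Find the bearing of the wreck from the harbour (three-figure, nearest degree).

Δeast = -30 − 17 = -47.00; Δnorth = -3 − -25 = 22.00.
Bearing = atan2(Δeast, Δnorth) mod 360° = 295.08° ≈ 295°.

295°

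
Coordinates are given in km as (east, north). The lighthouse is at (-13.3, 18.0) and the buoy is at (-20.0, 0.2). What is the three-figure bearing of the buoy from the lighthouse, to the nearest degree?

201°

Δeast = -20.0 − -13.3 = -6.70; Δnorth = 0.2 − 18.0 = -17.80.
Bearing = atan2(Δeast, Δnorth) mod 360° = 200.63° ≈ 201°.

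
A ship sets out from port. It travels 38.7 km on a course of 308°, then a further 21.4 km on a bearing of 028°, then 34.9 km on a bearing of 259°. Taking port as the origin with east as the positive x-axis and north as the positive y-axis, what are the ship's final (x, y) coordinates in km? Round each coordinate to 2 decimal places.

Leg 1 (308°, 38.7 km): east 38.7 sin 308° = -30.50, north 38.7 cos 308° = 23.83
Leg 2 (028°, 21.4 km): east 21.4 sin 28° = 10.05, north 21.4 cos 28° = 18.90
Leg 3 (259°, 34.9 km): east 34.9 sin 259° = -34.26, north 34.9 cos 259° = -6.66
Summing: -54.71 km east, 36.06 km north → (-54.71, 36.06).

(-54.71, 36.06)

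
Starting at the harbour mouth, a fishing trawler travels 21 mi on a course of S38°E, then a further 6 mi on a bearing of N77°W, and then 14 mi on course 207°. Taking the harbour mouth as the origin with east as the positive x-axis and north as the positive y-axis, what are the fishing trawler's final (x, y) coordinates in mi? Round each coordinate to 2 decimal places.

(0.73, -27.67)

Leg 1 (S38°E, 21 mi): east 21 sin 142° = 12.93, north 21 cos 142° = -16.55
Leg 2 (N77°W, 6 mi): east 6 sin 283° = -5.85, north 6 cos 283° = 1.35
Leg 3 (207°, 14 mi): east 14 sin 207° = -6.36, north 14 cos 207° = -12.47
Summing: 0.73 mi east, -27.67 mi north → (0.73, -27.67).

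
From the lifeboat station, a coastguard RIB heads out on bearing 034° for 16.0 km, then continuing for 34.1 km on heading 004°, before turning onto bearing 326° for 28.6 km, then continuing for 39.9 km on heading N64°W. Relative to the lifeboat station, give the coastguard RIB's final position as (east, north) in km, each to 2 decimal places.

Leg 1 (034°, 16.0 km): east 16.0 sin 34° = 8.95, north 16.0 cos 34° = 13.26
Leg 2 (004°, 34.1 km): east 34.1 sin 4° = 2.38, north 34.1 cos 4° = 34.02
Leg 3 (326°, 28.6 km): east 28.6 sin 326° = -15.99, north 28.6 cos 326° = 23.71
Leg 4 (N64°W, 39.9 km): east 39.9 sin 296° = -35.86, north 39.9 cos 296° = 17.49
Summing: -40.53 km east, 88.48 km north → (-40.53, 88.48).

(-40.53, 88.48)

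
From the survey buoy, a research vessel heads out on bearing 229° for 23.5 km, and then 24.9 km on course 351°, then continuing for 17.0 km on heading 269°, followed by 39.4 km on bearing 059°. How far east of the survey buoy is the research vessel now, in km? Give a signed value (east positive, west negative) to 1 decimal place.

-4.9 km

Leg 1 (229°, 23.5 km): east 23.5 sin 229° = -17.74, north 23.5 cos 229° = -15.42
Leg 2 (351°, 24.9 km): east 24.9 sin 351° = -3.90, north 24.9 cos 351° = 24.59
Leg 3 (269°, 17.0 km): east 17.0 sin 269° = -17.00, north 17.0 cos 269° = -0.30
Leg 4 (059°, 39.4 km): east 39.4 sin 59° = 33.77, north 39.4 cos 59° = 20.29
Net east component: -4.86 km.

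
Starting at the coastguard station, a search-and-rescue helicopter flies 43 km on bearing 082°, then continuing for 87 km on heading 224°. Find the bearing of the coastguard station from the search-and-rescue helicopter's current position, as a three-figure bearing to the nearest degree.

Leg 1 (082°, 43 km): east 43 sin 82° = 42.58, north 43 cos 82° = 5.98
Leg 2 (224°, 87 km): east 87 sin 224° = -60.44, north 87 cos 224° = -62.58
Net displacement: -17.85 east, -56.60 north. Direction back to start is (17.85, 56.60): bearing = atan2(17.85, 56.60) mod 360° = 17.51° ≈ 018°.

018°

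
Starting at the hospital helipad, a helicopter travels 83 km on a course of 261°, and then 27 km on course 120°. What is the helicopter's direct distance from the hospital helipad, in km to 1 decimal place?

Leg 1 (261°, 83 km): east 83 sin 261° = -81.98, north 83 cos 261° = -12.98
Leg 2 (120°, 27 km): east 27 sin 120° = 23.38, north 27 cos 120° = -13.50
Net: -58.60 east, -26.48 north. Distance = √((-58.60)² + (-26.48)²) = 64.303 km.

64.3 km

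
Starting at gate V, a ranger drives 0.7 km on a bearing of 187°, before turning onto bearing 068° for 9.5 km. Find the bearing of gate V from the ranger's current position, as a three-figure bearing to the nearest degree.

Leg 1 (187°, 0.7 km): east 0.7 sin 187° = -0.09, north 0.7 cos 187° = -0.69
Leg 2 (068°, 9.5 km): east 9.5 sin 68° = 8.81, north 9.5 cos 68° = 3.56
Net displacement: 8.72 east, 2.86 north. Direction back to start is (-8.72, -2.86): bearing = atan2(-8.72, -2.86) mod 360° = 251.82° ≈ 252°.

252°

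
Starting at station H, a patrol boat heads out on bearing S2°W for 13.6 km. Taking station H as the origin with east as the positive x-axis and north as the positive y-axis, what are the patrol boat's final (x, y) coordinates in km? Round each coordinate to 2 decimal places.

Leg 1 (S2°W, 13.6 km): east 13.6 sin 182° = -0.47, north 13.6 cos 182° = -13.59
Summing: -0.47 km east, -13.59 km north → (-0.47, -13.59).

(-0.47, -13.59)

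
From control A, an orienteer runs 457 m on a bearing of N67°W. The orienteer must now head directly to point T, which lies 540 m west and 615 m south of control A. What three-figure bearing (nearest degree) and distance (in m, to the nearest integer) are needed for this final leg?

Leg 1 (N67°W, 457 m): east 457 sin 293° = -420.67, north 457 cos 293° = 178.56
Current position: (-420.67, 178.56). Target: (-540, -615). Remaining: Δeast = -119.33, Δnorth = -793.56.
Bearing = atan2(-119.33, -793.56) mod 360° = 188.55°; distance = √((-119.33)² + (-793.56)²) = 802.486 m.

189°, 802 m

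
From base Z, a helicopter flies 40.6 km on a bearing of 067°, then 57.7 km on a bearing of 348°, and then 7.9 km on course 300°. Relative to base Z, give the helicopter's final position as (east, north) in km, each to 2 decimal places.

(18.53, 76.25)

Leg 1 (067°, 40.6 km): east 40.6 sin 67° = 37.37, north 40.6 cos 67° = 15.86
Leg 2 (348°, 57.7 km): east 57.7 sin 348° = -12.00, north 57.7 cos 348° = 56.44
Leg 3 (300°, 7.9 km): east 7.9 sin 300° = -6.84, north 7.9 cos 300° = 3.95
Summing: 18.53 km east, 76.25 km north → (18.53, 76.25).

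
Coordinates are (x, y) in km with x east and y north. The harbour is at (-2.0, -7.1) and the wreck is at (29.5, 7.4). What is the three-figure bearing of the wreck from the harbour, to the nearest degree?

Δeast = 29.5 − -2.0 = 31.50; Δnorth = 7.4 − -7.1 = 14.50.
Bearing = atan2(Δeast, Δnorth) mod 360° = 65.28° ≈ 065°.

065°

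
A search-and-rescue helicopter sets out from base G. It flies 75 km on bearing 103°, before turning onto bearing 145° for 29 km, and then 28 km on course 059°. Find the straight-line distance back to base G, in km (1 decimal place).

Leg 1 (103°, 75 km): east 75 sin 103° = 73.08, north 75 cos 103° = -16.87
Leg 2 (145°, 29 km): east 29 sin 145° = 16.63, north 29 cos 145° = -23.76
Leg 3 (059°, 28 km): east 28 sin 59° = 24.00, north 28 cos 59° = 14.42
Net: 113.71 east, -26.21 north. Distance = √((113.71)² + (-26.21)²) = 116.693 km.

116.7 km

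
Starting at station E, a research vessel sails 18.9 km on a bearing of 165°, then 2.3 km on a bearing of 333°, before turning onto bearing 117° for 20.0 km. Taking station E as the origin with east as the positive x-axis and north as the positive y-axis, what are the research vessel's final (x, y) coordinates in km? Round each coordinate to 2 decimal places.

(21.67, -25.29)

Leg 1 (165°, 18.9 km): east 18.9 sin 165° = 4.89, north 18.9 cos 165° = -18.26
Leg 2 (333°, 2.3 km): east 2.3 sin 333° = -1.04, north 2.3 cos 333° = 2.05
Leg 3 (117°, 20.0 km): east 20.0 sin 117° = 17.82, north 20.0 cos 117° = -9.08
Summing: 21.67 km east, -25.29 km north → (21.67, -25.29).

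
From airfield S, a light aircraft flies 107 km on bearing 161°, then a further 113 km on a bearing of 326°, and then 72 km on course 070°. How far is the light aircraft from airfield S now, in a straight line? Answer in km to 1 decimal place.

42.9 km

Leg 1 (161°, 107 km): east 107 sin 161° = 34.84, north 107 cos 161° = -101.17
Leg 2 (326°, 113 km): east 113 sin 326° = -63.19, north 113 cos 326° = 93.68
Leg 3 (070°, 72 km): east 72 sin 70° = 67.66, north 72 cos 70° = 24.63
Net: 39.30 east, 17.14 north. Distance = √((39.30)² + (17.14)²) = 42.878 km.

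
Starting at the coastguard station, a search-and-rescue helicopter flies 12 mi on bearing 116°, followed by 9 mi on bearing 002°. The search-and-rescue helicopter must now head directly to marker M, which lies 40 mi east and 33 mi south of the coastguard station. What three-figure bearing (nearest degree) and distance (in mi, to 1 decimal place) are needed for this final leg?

142°, 46.7 mi

Leg 1 (116°, 12 mi): east 12 sin 116° = 10.79, north 12 cos 116° = -5.26
Leg 2 (002°, 9 mi): east 9 sin 2° = 0.31, north 9 cos 2° = 8.99
Current position: (11.10, 3.73). Target: (40, -33). Remaining: Δeast = 28.90, Δnorth = -36.73.
Bearing = atan2(28.90, -36.73) mod 360° = 141.81°; distance = √((28.90)² + (-36.73)²) = 46.740 mi.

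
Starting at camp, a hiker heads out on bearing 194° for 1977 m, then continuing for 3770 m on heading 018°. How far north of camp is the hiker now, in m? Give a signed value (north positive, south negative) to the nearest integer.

1667 m

Leg 1 (194°, 1977 m): east 1977 sin 194° = -478.28, north 1977 cos 194° = -1918.27
Leg 2 (018°, 3770 m): east 3770 sin 18° = 1164.99, north 3770 cos 18° = 3585.48
Net north component: 1667.21 m.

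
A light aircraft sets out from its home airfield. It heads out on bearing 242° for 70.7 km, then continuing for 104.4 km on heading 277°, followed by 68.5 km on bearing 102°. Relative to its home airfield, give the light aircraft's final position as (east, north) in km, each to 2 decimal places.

Leg 1 (242°, 70.7 km): east 70.7 sin 242° = -62.42, north 70.7 cos 242° = -33.19
Leg 2 (277°, 104.4 km): east 104.4 sin 277° = -103.62, north 104.4 cos 277° = 12.72
Leg 3 (102°, 68.5 km): east 68.5 sin 102° = 67.00, north 68.5 cos 102° = -14.24
Summing: -99.04 km east, -34.71 km north → (-99.04, -34.71).

(-99.04, -34.71)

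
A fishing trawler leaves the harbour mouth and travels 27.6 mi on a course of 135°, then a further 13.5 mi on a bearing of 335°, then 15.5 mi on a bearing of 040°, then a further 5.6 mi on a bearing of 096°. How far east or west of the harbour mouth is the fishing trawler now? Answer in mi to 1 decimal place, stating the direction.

Leg 1 (135°, 27.6 mi): east 27.6 sin 135° = 19.52, north 27.6 cos 135° = -19.52
Leg 2 (335°, 13.5 mi): east 13.5 sin 335° = -5.71, north 13.5 cos 335° = 12.24
Leg 3 (040°, 15.5 mi): east 15.5 sin 40° = 9.96, north 15.5 cos 40° = 11.87
Leg 4 (096°, 5.6 mi): east 5.6 sin 96° = 5.57, north 5.6 cos 96° = -0.59
Net east component: 29.34 mi.

29.3 mi east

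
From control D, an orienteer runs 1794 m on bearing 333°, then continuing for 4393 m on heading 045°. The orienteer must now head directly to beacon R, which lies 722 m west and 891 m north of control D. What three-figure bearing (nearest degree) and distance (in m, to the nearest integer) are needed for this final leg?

Leg 1 (333°, 1794 m): east 1794 sin 333° = -814.46, north 1794 cos 333° = 1598.47
Leg 2 (045°, 4393 m): east 4393 sin 45° = 3106.32, north 4393 cos 45° = 3106.32
Current position: (2291.86, 4704.79). Target: (-722, 891). Remaining: Δeast = -3013.86, Δnorth = -3813.79.
Bearing = atan2(-3013.86, -3813.79) mod 360° = 218.32°; distance = √((-3013.86)² + (-3813.79)²) = 4860.897 m.

218°, 4861 m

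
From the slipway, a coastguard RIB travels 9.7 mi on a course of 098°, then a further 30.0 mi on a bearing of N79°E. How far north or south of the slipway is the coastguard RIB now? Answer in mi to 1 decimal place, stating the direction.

Leg 1 (098°, 9.7 mi): east 9.7 sin 98° = 9.61, north 9.7 cos 98° = -1.35
Leg 2 (N79°E, 30.0 mi): east 30.0 sin 79° = 29.45, north 30.0 cos 79° = 5.72
Net north component: 4.37 mi.

4.4 mi north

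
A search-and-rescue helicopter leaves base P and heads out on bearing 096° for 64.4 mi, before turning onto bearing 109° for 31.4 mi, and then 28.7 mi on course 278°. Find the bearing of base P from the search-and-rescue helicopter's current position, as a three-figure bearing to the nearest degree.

Leg 1 (096°, 64.4 mi): east 64.4 sin 96° = 64.05, north 64.4 cos 96° = -6.73
Leg 2 (109°, 31.4 mi): east 31.4 sin 109° = 29.69, north 31.4 cos 109° = -10.22
Leg 3 (278°, 28.7 mi): east 28.7 sin 278° = -28.42, north 28.7 cos 278° = 3.99
Net displacement: 65.32 east, -12.96 north. Direction back to start is (-65.32, 12.96): bearing = atan2(-65.32, 12.96) mod 360° = 281.22° ≈ 281°.

281°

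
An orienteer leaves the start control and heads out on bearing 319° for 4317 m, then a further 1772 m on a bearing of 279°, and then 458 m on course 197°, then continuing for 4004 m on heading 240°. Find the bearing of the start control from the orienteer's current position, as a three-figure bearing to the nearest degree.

Leg 1 (319°, 4317 m): east 4317 sin 319° = -2832.21, north 4317 cos 319° = 3258.08
Leg 2 (279°, 1772 m): east 1772 sin 279° = -1750.18, north 1772 cos 279° = 277.20
Leg 3 (197°, 458 m): east 458 sin 197° = -133.91, north 458 cos 197° = -437.99
Leg 4 (240°, 4004 m): east 4004 sin 240° = -3467.57, north 4004 cos 240° = -2002.00
Net displacement: -8183.86 east, 1095.30 north. Direction back to start is (8183.86, -1095.30): bearing = atan2(8183.86, -1095.30) mod 360° = 97.62° ≈ 098°.

098°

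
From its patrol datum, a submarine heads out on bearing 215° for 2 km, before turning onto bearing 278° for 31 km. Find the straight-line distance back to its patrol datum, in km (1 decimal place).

Leg 1 (215°, 2 km): east 2 sin 215° = -1.15, north 2 cos 215° = -1.64
Leg 2 (278°, 31 km): east 31 sin 278° = -30.70, north 31 cos 278° = 4.31
Net: -31.85 east, 2.68 north. Distance = √((-31.85)² + (2.68)²) = 31.958 km.

32.0 km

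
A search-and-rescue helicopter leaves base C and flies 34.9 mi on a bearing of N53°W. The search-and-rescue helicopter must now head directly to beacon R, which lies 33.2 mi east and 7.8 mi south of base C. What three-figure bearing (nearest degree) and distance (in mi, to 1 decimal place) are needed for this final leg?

Leg 1 (N53°W, 34.9 mi): east 34.9 sin 307° = -27.87, north 34.9 cos 307° = 21.00
Current position: (-27.87, 21.00). Target: (33.2, -7.8). Remaining: Δeast = 61.07, Δnorth = -28.80.
Bearing = atan2(61.07, -28.80) mod 360° = 115.25°; distance = √((61.07)² + (-28.80)²) = 67.524 mi.

115°, 67.5 mi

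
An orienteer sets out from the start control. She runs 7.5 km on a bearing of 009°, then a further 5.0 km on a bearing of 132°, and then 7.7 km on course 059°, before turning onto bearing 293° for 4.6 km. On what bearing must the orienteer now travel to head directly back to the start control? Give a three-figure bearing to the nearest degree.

Leg 1 (009°, 7.5 km): east 7.5 sin 9° = 1.17, north 7.5 cos 9° = 7.41
Leg 2 (132°, 5.0 km): east 5.0 sin 132° = 3.72, north 5.0 cos 132° = -3.35
Leg 3 (059°, 7.7 km): east 7.7 sin 59° = 6.60, north 7.7 cos 59° = 3.97
Leg 4 (293°, 4.6 km): east 4.6 sin 293° = -4.23, north 4.6 cos 293° = 1.80
Net displacement: 7.25 east, 9.83 north. Direction back to start is (-7.25, -9.83): bearing = atan2(-7.25, -9.83) mod 360° = 216.44° ≈ 216°.

216°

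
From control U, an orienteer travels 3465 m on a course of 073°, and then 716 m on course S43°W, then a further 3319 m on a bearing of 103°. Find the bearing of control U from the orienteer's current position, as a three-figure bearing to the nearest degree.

272°

Leg 1 (073°, 3465 m): east 3465 sin 73° = 3313.60, north 3465 cos 73° = 1013.07
Leg 2 (S43°W, 716 m): east 716 sin 223° = -488.31, north 716 cos 223° = -523.65
Leg 3 (103°, 3319 m): east 3319 sin 103° = 3233.93, north 3319 cos 103° = -746.61
Net displacement: 6059.22 east, -257.19 north. Direction back to start is (-6059.22, 257.19): bearing = atan2(-6059.22, 257.19) mod 360° = 272.43° ≈ 272°.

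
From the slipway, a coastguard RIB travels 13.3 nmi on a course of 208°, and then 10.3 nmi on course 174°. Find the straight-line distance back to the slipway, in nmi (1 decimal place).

Leg 1 (208°, 13.3 nmi): east 13.3 sin 208° = -6.24, north 13.3 cos 208° = -11.74
Leg 2 (174°, 10.3 nmi): east 10.3 sin 174° = 1.08, north 10.3 cos 174° = -10.24
Net: -5.17 east, -21.99 north. Distance = √((-5.17)² + (-21.99)²) = 22.586 nmi.

22.6 nmi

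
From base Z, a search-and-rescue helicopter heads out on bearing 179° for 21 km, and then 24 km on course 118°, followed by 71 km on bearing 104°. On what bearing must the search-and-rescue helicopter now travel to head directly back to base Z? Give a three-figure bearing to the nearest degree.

Leg 1 (179°, 21 km): east 21 sin 179° = 0.37, north 21 cos 179° = -21.00
Leg 2 (118°, 24 km): east 24 sin 118° = 21.19, north 24 cos 118° = -11.27
Leg 3 (104°, 71 km): east 71 sin 104° = 68.89, north 71 cos 104° = -17.18
Net displacement: 90.45 east, -49.44 north. Direction back to start is (-90.45, 49.44): bearing = atan2(-90.45, 49.44) mod 360° = 298.66° ≈ 299°.

299°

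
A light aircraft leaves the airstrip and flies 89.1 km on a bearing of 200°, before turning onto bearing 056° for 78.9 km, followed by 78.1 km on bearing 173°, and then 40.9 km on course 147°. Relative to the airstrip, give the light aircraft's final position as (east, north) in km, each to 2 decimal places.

Leg 1 (200°, 89.1 km): east 89.1 sin 200° = -30.47, north 89.1 cos 200° = -83.73
Leg 2 (056°, 78.9 km): east 78.9 sin 56° = 65.41, north 78.9 cos 56° = 44.12
Leg 3 (173°, 78.1 km): east 78.1 sin 173° = 9.52, north 78.1 cos 173° = -77.52
Leg 4 (147°, 40.9 km): east 40.9 sin 147° = 22.28, north 40.9 cos 147° = -34.30
Summing: 66.73 km east, -151.43 km north → (66.73, -151.43).

(66.73, -151.43)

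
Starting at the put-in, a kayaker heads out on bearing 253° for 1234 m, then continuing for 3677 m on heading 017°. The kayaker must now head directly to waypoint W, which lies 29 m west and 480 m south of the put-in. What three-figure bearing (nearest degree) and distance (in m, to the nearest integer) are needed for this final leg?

179°, 3636 m

Leg 1 (253°, 1234 m): east 1234 sin 253° = -1180.08, north 1234 cos 253° = -360.79
Leg 2 (017°, 3677 m): east 3677 sin 17° = 1075.05, north 3677 cos 17° = 3516.33
Current position: (-105.03, 3155.55). Target: (-29, -480). Remaining: Δeast = 76.03, Δnorth = -3635.55.
Bearing = atan2(76.03, -3635.55) mod 360° = 178.80°; distance = √((76.03)² + (-3635.55)²) = 3636.341 m.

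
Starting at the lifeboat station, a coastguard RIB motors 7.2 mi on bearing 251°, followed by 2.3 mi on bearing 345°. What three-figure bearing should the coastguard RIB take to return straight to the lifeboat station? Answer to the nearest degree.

Leg 1 (251°, 7.2 mi): east 7.2 sin 251° = -6.81, north 7.2 cos 251° = -2.34
Leg 2 (345°, 2.3 mi): east 2.3 sin 345° = -0.60, north 2.3 cos 345° = 2.22
Net displacement: -7.40 east, -0.12 north. Direction back to start is (7.40, 0.12): bearing = atan2(7.40, 0.12) mod 360° = 89.05° ≈ 089°.

089°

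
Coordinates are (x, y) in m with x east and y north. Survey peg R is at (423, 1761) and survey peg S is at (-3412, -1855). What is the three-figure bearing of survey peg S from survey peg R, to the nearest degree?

227°

Δeast = -3412 − 423 = -3835.00; Δnorth = -1855 − 1761 = -3616.00.
Bearing = atan2(Δeast, Δnorth) mod 360° = 226.68° ≈ 227°.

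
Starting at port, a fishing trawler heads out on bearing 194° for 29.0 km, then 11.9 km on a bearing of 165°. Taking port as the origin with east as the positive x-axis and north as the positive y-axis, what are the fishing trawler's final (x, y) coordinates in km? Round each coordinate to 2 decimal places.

(-3.94, -39.63)

Leg 1 (194°, 29.0 km): east 29.0 sin 194° = -7.02, north 29.0 cos 194° = -28.14
Leg 2 (165°, 11.9 km): east 11.9 sin 165° = 3.08, north 11.9 cos 165° = -11.49
Summing: -3.94 km east, -39.63 km north → (-3.94, -39.63).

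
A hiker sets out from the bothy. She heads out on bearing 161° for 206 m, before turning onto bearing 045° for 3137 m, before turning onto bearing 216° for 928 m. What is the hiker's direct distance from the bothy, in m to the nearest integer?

Leg 1 (161°, 206 m): east 206 sin 161° = 67.07, north 206 cos 161° = -194.78
Leg 2 (045°, 3137 m): east 3137 sin 45° = 2218.19, north 3137 cos 45° = 2218.19
Leg 3 (216°, 928 m): east 928 sin 216° = -545.46, north 928 cos 216° = -750.77
Net: 1739.80 east, 1272.65 north. Distance = √((1739.80)² + (1272.65)²) = 2155.581 m.

2156 m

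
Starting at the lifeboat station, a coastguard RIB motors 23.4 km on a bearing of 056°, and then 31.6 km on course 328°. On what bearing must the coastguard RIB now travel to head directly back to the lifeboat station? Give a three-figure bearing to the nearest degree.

184°

Leg 1 (056°, 23.4 km): east 23.4 sin 56° = 19.40, north 23.4 cos 56° = 13.09
Leg 2 (328°, 31.6 km): east 31.6 sin 328° = -16.75, north 31.6 cos 328° = 26.80
Net displacement: 2.65 east, 39.88 north. Direction back to start is (-2.65, -39.88): bearing = atan2(-2.65, -39.88) mod 360° = 183.81° ≈ 184°.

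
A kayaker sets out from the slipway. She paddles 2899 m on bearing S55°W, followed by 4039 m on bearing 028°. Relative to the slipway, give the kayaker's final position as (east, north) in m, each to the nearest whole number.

(-479, 1903)

Leg 1 (S55°W, 2899 m): east 2899 sin 235° = -2374.72, north 2899 cos 235° = -1662.80
Leg 2 (028°, 4039 m): east 4039 sin 28° = 1896.20, north 4039 cos 28° = 3566.23
Summing: -478.53 m east, 1903.43 m north → (-479, 1903).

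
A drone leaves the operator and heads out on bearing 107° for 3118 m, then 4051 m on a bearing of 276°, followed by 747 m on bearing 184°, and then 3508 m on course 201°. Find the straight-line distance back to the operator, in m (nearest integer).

Leg 1 (107°, 3118 m): east 3118 sin 107° = 2981.76, north 3118 cos 107° = -911.61
Leg 2 (276°, 4051 m): east 4051 sin 276° = -4028.81, north 4051 cos 276° = 423.44
Leg 3 (184°, 747 m): east 747 sin 184° = -52.11, north 747 cos 184° = -745.18
Leg 4 (201°, 3508 m): east 3508 sin 201° = -1257.15, north 3508 cos 201° = -3275.00
Net: -2356.31 east, -4508.35 north. Distance = √((-2356.31)² + (-4508.35)²) = 5086.987 m.

5087 m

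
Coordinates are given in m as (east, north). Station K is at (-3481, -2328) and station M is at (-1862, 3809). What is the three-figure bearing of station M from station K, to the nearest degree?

015°

Δeast = -1862 − -3481 = 1619.00; Δnorth = 3809 − -2328 = 6137.00.
Bearing = atan2(Δeast, Δnorth) mod 360° = 14.78° ≈ 015°.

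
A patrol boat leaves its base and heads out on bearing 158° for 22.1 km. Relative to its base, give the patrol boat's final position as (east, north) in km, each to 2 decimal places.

(8.28, -20.49)

Leg 1 (158°, 22.1 km): east 22.1 sin 158° = 8.28, north 22.1 cos 158° = -20.49
Summing: 8.28 km east, -20.49 km north → (8.28, -20.49).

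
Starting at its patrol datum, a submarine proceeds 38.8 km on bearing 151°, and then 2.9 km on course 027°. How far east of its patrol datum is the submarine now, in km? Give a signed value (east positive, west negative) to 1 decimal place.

Leg 1 (151°, 38.8 km): east 38.8 sin 151° = 18.81, north 38.8 cos 151° = -33.94
Leg 2 (027°, 2.9 km): east 2.9 sin 27° = 1.32, north 2.9 cos 27° = 2.58
Net east component: 20.13 km.

20.1 km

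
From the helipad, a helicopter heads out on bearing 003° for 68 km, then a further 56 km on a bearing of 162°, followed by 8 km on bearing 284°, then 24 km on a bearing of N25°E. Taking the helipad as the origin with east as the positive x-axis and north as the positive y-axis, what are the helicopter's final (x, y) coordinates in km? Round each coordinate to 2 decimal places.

(23.24, 38.33)

Leg 1 (003°, 68 km): east 68 sin 3° = 3.56, north 68 cos 3° = 67.91
Leg 2 (162°, 56 km): east 56 sin 162° = 17.30, north 56 cos 162° = -53.26
Leg 3 (284°, 8 km): east 8 sin 284° = -7.76, north 8 cos 284° = 1.94
Leg 4 (N25°E, 24 km): east 24 sin 25° = 10.14, north 24 cos 25° = 21.75
Summing: 23.24 km east, 38.33 km north → (23.24, 38.33).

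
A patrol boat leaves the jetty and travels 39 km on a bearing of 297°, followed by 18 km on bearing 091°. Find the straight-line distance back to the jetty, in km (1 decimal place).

24.1 km

Leg 1 (297°, 39 km): east 39 sin 297° = -34.75, north 39 cos 297° = 17.71
Leg 2 (091°, 18 km): east 18 sin 91° = 18.00, north 18 cos 91° = -0.31
Net: -16.75 east, 17.39 north. Distance = √((-16.75)² + (17.39)²) = 24.147 km.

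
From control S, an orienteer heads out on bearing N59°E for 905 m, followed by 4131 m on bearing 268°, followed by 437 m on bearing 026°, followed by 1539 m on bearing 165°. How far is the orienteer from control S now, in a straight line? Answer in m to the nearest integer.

Leg 1 (N59°E, 905 m): east 905 sin 59° = 775.74, north 905 cos 59° = 466.11
Leg 2 (268°, 4131 m): east 4131 sin 268° = -4128.48, north 4131 cos 268° = -144.17
Leg 3 (026°, 437 m): east 437 sin 26° = 191.57, north 437 cos 26° = 392.77
Leg 4 (165°, 1539 m): east 1539 sin 165° = 398.32, north 1539 cos 165° = -1486.56
Net: -2762.86 east, -771.85 north. Distance = √((-2762.86)² + (-771.85)²) = 2868.645 m.

2869 m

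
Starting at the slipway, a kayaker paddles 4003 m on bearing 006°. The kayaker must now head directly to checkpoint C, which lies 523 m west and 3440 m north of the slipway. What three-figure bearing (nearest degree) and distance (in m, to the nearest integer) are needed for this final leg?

Leg 1 (006°, 4003 m): east 4003 sin 6° = 418.43, north 4003 cos 6° = 3981.07
Current position: (418.43, 3981.07). Target: (-523, 3440). Remaining: Δeast = -941.43, Δnorth = -541.07.
Bearing = atan2(-941.43, -541.07) mod 360° = 240.11°; distance = √((-941.43)² + (-541.07)²) = 1085.838 m.

240°, 1086 m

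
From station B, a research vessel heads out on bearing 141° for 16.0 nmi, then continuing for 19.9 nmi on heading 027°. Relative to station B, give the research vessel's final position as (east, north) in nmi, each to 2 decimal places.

(19.10, 5.30)

Leg 1 (141°, 16.0 nmi): east 16.0 sin 141° = 10.07, north 16.0 cos 141° = -12.43
Leg 2 (027°, 19.9 nmi): east 19.9 sin 27° = 9.03, north 19.9 cos 27° = 17.73
Summing: 19.10 nmi east, 5.30 nmi north → (19.10, 5.30).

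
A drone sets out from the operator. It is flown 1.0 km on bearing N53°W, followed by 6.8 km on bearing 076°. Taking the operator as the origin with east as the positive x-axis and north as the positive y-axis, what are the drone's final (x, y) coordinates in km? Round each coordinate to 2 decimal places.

(5.80, 2.25)

Leg 1 (N53°W, 1.0 km): east 1.0 sin 307° = -0.80, north 1.0 cos 307° = 0.60
Leg 2 (076°, 6.8 km): east 6.8 sin 76° = 6.60, north 6.8 cos 76° = 1.65
Summing: 5.80 km east, 2.25 km north → (5.80, 2.25).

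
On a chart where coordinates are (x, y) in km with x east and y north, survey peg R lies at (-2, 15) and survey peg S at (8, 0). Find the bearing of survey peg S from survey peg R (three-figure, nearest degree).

146°

Δeast = 8 − -2 = 10.00; Δnorth = 0 − 15 = -15.00.
Bearing = atan2(Δeast, Δnorth) mod 360° = 146.31° ≈ 146°.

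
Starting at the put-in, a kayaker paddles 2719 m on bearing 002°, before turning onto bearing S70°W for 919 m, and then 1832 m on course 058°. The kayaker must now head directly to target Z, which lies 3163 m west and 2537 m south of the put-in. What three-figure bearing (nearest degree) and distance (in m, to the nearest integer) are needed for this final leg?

214°, 7108 m

Leg 1 (002°, 2719 m): east 2719 sin 2° = 94.89, north 2719 cos 2° = 2717.34
Leg 2 (S70°W, 919 m): east 919 sin 250° = -863.58, north 919 cos 250° = -314.32
Leg 3 (058°, 1832 m): east 1832 sin 58° = 1553.62, north 1832 cos 58° = 970.81
Current position: (784.94, 3373.84). Target: (-3163, -2537). Remaining: Δeast = -3947.94, Δnorth = -5910.84.
Bearing = atan2(-3947.94, -5910.84) mod 360° = 213.74°; distance = √((-3947.94)² + (-5910.84)²) = 7108.040 m.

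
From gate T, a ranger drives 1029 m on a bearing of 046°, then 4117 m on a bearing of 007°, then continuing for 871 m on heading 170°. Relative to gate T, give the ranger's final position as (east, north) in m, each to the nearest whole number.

(1393, 3943)

Leg 1 (046°, 1029 m): east 1029 sin 46° = 740.20, north 1029 cos 46° = 714.80
Leg 2 (007°, 4117 m): east 4117 sin 7° = 501.74, north 4117 cos 7° = 4086.31
Leg 3 (170°, 871 m): east 871 sin 170° = 151.25, north 871 cos 170° = -857.77
Summing: 1393.18 m east, 3943.35 m north → (1393, 3943).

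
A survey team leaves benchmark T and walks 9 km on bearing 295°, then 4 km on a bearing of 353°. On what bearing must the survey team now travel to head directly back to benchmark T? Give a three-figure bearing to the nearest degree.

Leg 1 (295°, 9 km): east 9 sin 295° = -8.16, north 9 cos 295° = 3.80
Leg 2 (353°, 4 km): east 4 sin 353° = -0.49, north 4 cos 353° = 3.97
Net displacement: -8.64 east, 7.77 north. Direction back to start is (8.64, -7.77): bearing = atan2(8.64, -7.77) mod 360° = 131.96° ≈ 132°.

132°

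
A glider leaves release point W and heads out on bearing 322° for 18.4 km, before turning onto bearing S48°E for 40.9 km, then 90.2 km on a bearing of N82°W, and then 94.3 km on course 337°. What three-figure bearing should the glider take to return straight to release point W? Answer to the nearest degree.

Leg 1 (322°, 18.4 km): east 18.4 sin 322° = -11.33, north 18.4 cos 322° = 14.50
Leg 2 (S48°E, 40.9 km): east 40.9 sin 132° = 30.39, north 40.9 cos 132° = -27.37
Leg 3 (N82°W, 90.2 km): east 90.2 sin 278° = -89.32, north 90.2 cos 278° = 12.55
Leg 4 (337°, 94.3 km): east 94.3 sin 337° = -36.85, north 94.3 cos 337° = 86.80
Net displacement: -107.10 east, 86.49 north. Direction back to start is (107.10, -86.49): bearing = atan2(107.10, -86.49) mod 360° = 128.92° ≈ 129°.

129°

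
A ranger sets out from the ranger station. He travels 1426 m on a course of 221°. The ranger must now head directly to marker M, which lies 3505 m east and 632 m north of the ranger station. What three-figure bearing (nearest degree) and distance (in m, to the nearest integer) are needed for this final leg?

Leg 1 (221°, 1426 m): east 1426 sin 221° = -935.54, north 1426 cos 221° = -1076.22
Current position: (-935.54, -1076.22). Target: (3505, 632). Remaining: Δeast = 4440.54, Δnorth = 1708.22.
Bearing = atan2(4440.54, 1708.22) mod 360° = 68.96°; distance = √((4440.54)² + (1708.22)²) = 4757.772 m.

069°, 4758 m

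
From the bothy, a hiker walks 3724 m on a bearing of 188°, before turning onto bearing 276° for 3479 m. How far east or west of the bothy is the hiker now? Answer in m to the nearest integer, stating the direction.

3978 m west

Leg 1 (188°, 3724 m): east 3724 sin 188° = -518.28, north 3724 cos 188° = -3687.76
Leg 2 (276°, 3479 m): east 3479 sin 276° = -3459.94, north 3479 cos 276° = 363.65
Net east component: -3978.22 m.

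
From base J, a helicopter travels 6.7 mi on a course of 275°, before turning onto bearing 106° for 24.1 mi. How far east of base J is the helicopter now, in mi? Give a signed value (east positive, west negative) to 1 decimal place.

16.5 mi

Leg 1 (275°, 6.7 mi): east 6.7 sin 275° = -6.67, north 6.7 cos 275° = 0.58
Leg 2 (106°, 24.1 mi): east 24.1 sin 106° = 23.17, north 24.1 cos 106° = -6.64
Net east component: 16.49 mi.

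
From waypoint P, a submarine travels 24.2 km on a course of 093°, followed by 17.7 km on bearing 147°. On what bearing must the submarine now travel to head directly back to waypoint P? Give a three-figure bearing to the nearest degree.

Leg 1 (093°, 24.2 km): east 24.2 sin 93° = 24.17, north 24.2 cos 93° = -1.27
Leg 2 (147°, 17.7 km): east 17.7 sin 147° = 9.64, north 17.7 cos 147° = -14.84
Net displacement: 33.81 east, -16.11 north. Direction back to start is (-33.81, 16.11): bearing = atan2(-33.81, 16.11) mod 360° = 295.48° ≈ 295°.

295°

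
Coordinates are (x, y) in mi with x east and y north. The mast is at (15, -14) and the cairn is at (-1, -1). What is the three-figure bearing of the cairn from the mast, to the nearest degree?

309°

Δeast = -1 − 15 = -16.00; Δnorth = -1 − -14 = 13.00.
Bearing = atan2(Δeast, Δnorth) mod 360° = 309.09° ≈ 309°.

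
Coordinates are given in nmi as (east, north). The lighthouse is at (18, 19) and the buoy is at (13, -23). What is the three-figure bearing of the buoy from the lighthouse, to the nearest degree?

Δeast = 13 − 18 = -5.00; Δnorth = -23 − 19 = -42.00.
Bearing = atan2(Δeast, Δnorth) mod 360° = 186.79° ≈ 187°.

187°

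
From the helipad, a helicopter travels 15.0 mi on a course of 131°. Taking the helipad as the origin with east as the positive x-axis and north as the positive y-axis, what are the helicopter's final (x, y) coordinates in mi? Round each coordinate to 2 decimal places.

Leg 1 (131°, 15.0 mi): east 15.0 sin 131° = 11.32, north 15.0 cos 131° = -9.84
Summing: 11.32 mi east, -9.84 mi north → (11.32, -9.84).

(11.32, -9.84)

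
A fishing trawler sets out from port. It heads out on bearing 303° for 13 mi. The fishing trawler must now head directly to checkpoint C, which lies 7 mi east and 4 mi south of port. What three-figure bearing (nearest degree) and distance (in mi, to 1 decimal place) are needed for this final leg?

122°, 21.1 mi

Leg 1 (303°, 13 mi): east 13 sin 303° = -10.90, north 13 cos 303° = 7.08
Current position: (-10.90, 7.08). Target: (7, -4). Remaining: Δeast = 17.90, Δnorth = -11.08.
Bearing = atan2(17.90, -11.08) mod 360° = 121.75°; distance = √((17.90)² + (-11.08)²) = 21.054 mi.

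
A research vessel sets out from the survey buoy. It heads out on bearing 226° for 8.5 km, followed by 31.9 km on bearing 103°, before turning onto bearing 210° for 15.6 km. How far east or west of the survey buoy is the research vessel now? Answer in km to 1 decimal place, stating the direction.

Leg 1 (226°, 8.5 km): east 8.5 sin 226° = -6.11, north 8.5 cos 226° = -5.90
Leg 2 (103°, 31.9 km): east 31.9 sin 103° = 31.08, north 31.9 cos 103° = -7.18
Leg 3 (210°, 15.6 km): east 15.6 sin 210° = -7.80, north 15.6 cos 210° = -13.51
Net east component: 17.17 km.

17.2 km east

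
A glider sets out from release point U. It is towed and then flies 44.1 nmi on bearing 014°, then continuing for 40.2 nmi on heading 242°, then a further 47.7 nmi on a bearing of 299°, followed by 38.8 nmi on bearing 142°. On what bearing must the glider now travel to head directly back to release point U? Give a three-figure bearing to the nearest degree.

111°

Leg 1 (014°, 44.1 nmi): east 44.1 sin 14° = 10.67, north 44.1 cos 14° = 42.79
Leg 2 (242°, 40.2 nmi): east 40.2 sin 242° = -35.49, north 40.2 cos 242° = -18.87
Leg 3 (299°, 47.7 nmi): east 47.7 sin 299° = -41.72, north 47.7 cos 299° = 23.13
Leg 4 (142°, 38.8 nmi): east 38.8 sin 142° = 23.89, north 38.8 cos 142° = -30.57
Net displacement: -42.66 east, 16.47 north. Direction back to start is (42.66, -16.47): bearing = atan2(42.66, -16.47) mod 360° = 111.11° ≈ 111°.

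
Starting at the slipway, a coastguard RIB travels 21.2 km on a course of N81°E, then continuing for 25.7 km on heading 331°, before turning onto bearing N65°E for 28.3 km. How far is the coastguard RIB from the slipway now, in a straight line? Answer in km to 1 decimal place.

Leg 1 (N81°E, 21.2 km): east 21.2 sin 81° = 20.94, north 21.2 cos 81° = 3.32
Leg 2 (331°, 25.7 km): east 25.7 sin 331° = -12.46, north 25.7 cos 331° = 22.48
Leg 3 (N65°E, 28.3 km): east 28.3 sin 65° = 25.65, north 28.3 cos 65° = 11.96
Net: 34.13 east, 37.75 north. Distance = √((34.13)² + (37.75)²) = 50.893 km.

50.9 km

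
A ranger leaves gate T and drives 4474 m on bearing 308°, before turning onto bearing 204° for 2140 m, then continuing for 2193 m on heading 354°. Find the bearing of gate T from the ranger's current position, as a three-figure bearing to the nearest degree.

Leg 1 (308°, 4474 m): east 4474 sin 308° = -3525.56, north 4474 cos 308° = 2754.47
Leg 2 (204°, 2140 m): east 2140 sin 204° = -870.42, north 2140 cos 204° = -1954.99
Leg 3 (354°, 2193 m): east 2193 sin 354° = -229.23, north 2193 cos 354° = 2180.99
Net displacement: -4625.21 east, 2980.47 north. Direction back to start is (4625.21, -2980.47): bearing = atan2(4625.21, -2980.47) mod 360° = 122.80° ≈ 123°.

123°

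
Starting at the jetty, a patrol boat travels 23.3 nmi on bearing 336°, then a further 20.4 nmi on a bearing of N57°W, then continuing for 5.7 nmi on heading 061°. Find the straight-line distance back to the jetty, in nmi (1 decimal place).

41.3 nmi

Leg 1 (336°, 23.3 nmi): east 23.3 sin 336° = -9.48, north 23.3 cos 336° = 21.29
Leg 2 (N57°W, 20.4 nmi): east 20.4 sin 303° = -17.11, north 20.4 cos 303° = 11.11
Leg 3 (061°, 5.7 nmi): east 5.7 sin 61° = 4.99, north 5.7 cos 61° = 2.76
Net: -21.60 east, 35.16 north. Distance = √((-21.60)² + (35.16)²) = 41.265 nmi.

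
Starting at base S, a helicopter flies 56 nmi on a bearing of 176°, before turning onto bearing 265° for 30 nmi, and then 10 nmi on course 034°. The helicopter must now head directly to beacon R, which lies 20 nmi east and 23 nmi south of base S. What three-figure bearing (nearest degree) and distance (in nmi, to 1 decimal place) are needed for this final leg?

056°, 48.7 nmi

Leg 1 (176°, 56 nmi): east 56 sin 176° = 3.91, north 56 cos 176° = -55.86
Leg 2 (265°, 30 nmi): east 30 sin 265° = -29.89, north 30 cos 265° = -2.61
Leg 3 (034°, 10 nmi): east 10 sin 34° = 5.59, north 10 cos 34° = 8.29
Current position: (-20.39, -50.19). Target: (20, -23). Remaining: Δeast = 40.39, Δnorth = 27.19.
Bearing = atan2(40.39, 27.19) mod 360° = 56.05°; distance = √((40.39)² + (27.19)²) = 48.686 nmi.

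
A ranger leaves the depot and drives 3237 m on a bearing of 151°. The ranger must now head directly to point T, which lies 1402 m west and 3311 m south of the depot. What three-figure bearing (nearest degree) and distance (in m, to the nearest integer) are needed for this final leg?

261°, 3010 m

Leg 1 (151°, 3237 m): east 3237 sin 151° = 1569.33, north 3237 cos 151° = -2831.14
Current position: (1569.33, -2831.14). Target: (-1402, -3311). Remaining: Δeast = -2971.33, Δnorth = -479.86.
Bearing = atan2(-2971.33, -479.86) mod 360° = 260.83°; distance = √((-2971.33)² + (-479.86)²) = 3009.827 m.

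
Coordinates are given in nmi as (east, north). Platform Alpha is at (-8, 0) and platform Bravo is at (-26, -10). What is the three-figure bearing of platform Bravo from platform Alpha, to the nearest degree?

Δeast = -26 − -8 = -18.00; Δnorth = -10 − 0 = -10.00.
Bearing = atan2(Δeast, Δnorth) mod 360° = 240.95° ≈ 241°.

241°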